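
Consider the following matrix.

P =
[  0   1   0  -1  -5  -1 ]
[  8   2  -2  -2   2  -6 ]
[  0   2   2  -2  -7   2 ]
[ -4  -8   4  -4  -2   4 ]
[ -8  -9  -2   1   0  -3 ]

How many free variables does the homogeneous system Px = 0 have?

Row reduce to echelon form.
Swap R1 ↔ R2
R4 ← R4 + (1/2)·R1: [0, -7, 3, -5, -1, 1]
R5 ← R5 + R1: [0, -7, -4, -1, 2, -9]
R3 ← R3 − (2)·R2: [0, 0, 2, 0, 3, 4]
R4 ← R4 + (7)·R2: [0, 0, 3, -12, -36, -6]
R5 ← R5 + (7)·R2: [0, 0, -4, -8, -33, -16]
R4 ← R4 − (3/2)·R3: [0, 0, 0, -12, -81/2, -12]
R5 ← R5 + (2)·R3: [0, 0, 0, -8, -27, -8]
R5 ← R5 − (2/3)·R4: [0, 0, 0, 0, 0, 0]
4 nonzero rows, so rank(P) = 4.
P has 6 columns; by rank–nullity, nullity = 6 − 4 = 2.

2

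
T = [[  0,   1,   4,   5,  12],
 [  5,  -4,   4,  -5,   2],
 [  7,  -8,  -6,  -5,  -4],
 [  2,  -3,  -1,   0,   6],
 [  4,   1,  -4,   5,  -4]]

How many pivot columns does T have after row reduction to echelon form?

Row reduce to echelon form.
Swap R1 ↔ R2
R3 ← R3 − (7/5)·R1: [0, -12/5, -58/5, 2, -34/5]
R4 ← R4 − (2/5)·R1: [0, -7/5, -13/5, 2, 26/5]
R5 ← R5 − (4/5)·R1: [0, 21/5, -36/5, 9, -28/5]
R3 ← R3 + (12/5)·R2: [0, 0, -2, 14, 22]
R4 ← R4 + (7/5)·R2: [0, 0, 3, 9, 22]
R5 ← R5 − (21/5)·R2: [0, 0, -24, -12, -56]
R4 ← R4 + (3/2)·R3: [0, 0, 0, 30, 55]
R5 ← R5 − (12)·R3: [0, 0, 0, -180, -320]
R5 ← R5 + (6)·R4: [0, 0, 0, 0, 10]
Echelon form has 5 nonzero rows, so rank(T) = 5.
Each nonzero row contributes one pivot column: 5 pivot columns.

5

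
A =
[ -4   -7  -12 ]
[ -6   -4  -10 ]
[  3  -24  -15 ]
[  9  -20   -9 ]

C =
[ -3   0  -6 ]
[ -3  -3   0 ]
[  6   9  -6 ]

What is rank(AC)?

2

First compute AC:
[[-39, -87,  96],
 [-30, -78,  96],
 [-27, -63,  72],
 [-21, -21,   0]]
Now row reduce the product.
R2 ← R2 − (10/13)·R1: [0, -144/13, 288/13]
R3 ← R3 − (9/13)·R1: [0, -36/13, 72/13]
R4 ← R4 − (7/13)·R1: [0, 336/13, -672/13]
R3 ← R3 − (1/4)·R2: [0, 0, 0]
R4 ← R4 + (7/3)·R2: [0, 0, 0]
2 nonzero rows, so rank(AC) = 2.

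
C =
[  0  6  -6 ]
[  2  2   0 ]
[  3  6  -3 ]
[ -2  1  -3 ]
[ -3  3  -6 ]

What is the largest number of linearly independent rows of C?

2

Row reduce to echelon form.
Swap R1 ↔ R2
R3 ← R3 − (3/2)·R1: [0, 3, -3]
R4 ← R4 + R1: [0, 3, -3]
R5 ← R5 + (3/2)·R1: [0, 6, -6]
R3 ← R3 − (1/2)·R2: [0, 0, 0]
R4 ← R4 − (1/2)·R2: [0, 0, 0]
R5 ← R5 − R2: [0, 0, 0]
Echelon form has 2 nonzero rows, so rank(C) = 2.
The rank gives the maximum number of linearly independent rows: 2.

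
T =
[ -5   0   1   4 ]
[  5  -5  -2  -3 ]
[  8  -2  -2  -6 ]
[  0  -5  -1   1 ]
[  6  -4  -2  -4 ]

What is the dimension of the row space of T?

Row reduce to echelon form.
R2 ← R2 + R1: [0, -5, -1, 1]
R3 ← R3 + (8/5)·R1: [0, -2, -2/5, 2/5]
R5 ← R5 + (6/5)·R1: [0, -4, -4/5, 4/5]
R3 ← R3 − (2/5)·R2: [0, 0, 0, 0]
R4 ← R4 − R2: [0, 0, 0, 0]
R5 ← R5 − (4/5)·R2: [0, 0, 0, 0]
Echelon form has 2 nonzero rows, so rank(T) = 2.
The row space has dimension equal to the rank: 2.

2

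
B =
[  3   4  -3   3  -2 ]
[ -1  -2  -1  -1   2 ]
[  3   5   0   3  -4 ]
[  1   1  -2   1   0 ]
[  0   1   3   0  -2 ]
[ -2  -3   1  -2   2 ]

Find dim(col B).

Row reduce to echelon form.
R2 ← R2 + (1/3)·R1: [0, -2/3, -2, 0, 4/3]
R3 ← R3 − R1: [0, 1, 3, 0, -2]
R4 ← R4 − (1/3)·R1: [0, -1/3, -1, 0, 2/3]
R6 ← R6 + (2/3)·R1: [0, -1/3, -1, 0, 2/3]
R3 ← R3 + (3/2)·R2: [0, 0, 0, 0, 0]
R4 ← R4 − (1/2)·R2: [0, 0, 0, 0, 0]
R5 ← R5 + (3/2)·R2: [0, 0, 0, 0, 0]
R6 ← R6 − (1/2)·R2: [0, 0, 0, 0, 0]
Echelon form has 2 nonzero rows, so rank(B) = 2.
The column space has dimension equal to the rank: 2.

2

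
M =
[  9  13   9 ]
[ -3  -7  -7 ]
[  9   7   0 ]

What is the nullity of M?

1

Row reduce to echelon form.
R2 ← R2 + (1/3)·R1: [0, -8/3, -4]
R3 ← R3 − R1: [0, -6, -9]
R3 ← R3 − (9/4)·R2: [0, 0, 0]
2 nonzero rows, so rank(M) = 2.
M has 3 columns; by rank–nullity, nullity = 3 − 2 = 1.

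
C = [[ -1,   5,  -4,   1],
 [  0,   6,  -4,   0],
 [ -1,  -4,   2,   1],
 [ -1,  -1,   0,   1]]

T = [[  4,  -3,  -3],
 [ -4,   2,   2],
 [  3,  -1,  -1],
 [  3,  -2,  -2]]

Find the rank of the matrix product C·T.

2

First compute CT:
[[-33,  15,  15],
 [-36,  16,  16],
 [ 21,  -9,  -9],
 [  3,  -1,  -1]]
Now row reduce the product.
R2 ← R2 − (12/11)·R1: [0, -4/11, -4/11]
R3 ← R3 + (7/11)·R1: [0, 6/11, 6/11]
R4 ← R4 + (1/11)·R1: [0, 4/11, 4/11]
R3 ← R3 + (3/2)·R2: [0, 0, 0]
R4 ← R4 + R2: [0, 0, 0]
2 nonzero rows, so rank(CT) = 2.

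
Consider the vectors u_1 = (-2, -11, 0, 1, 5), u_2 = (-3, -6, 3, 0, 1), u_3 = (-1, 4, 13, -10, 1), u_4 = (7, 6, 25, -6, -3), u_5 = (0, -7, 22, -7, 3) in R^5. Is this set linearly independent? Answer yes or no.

no

Form the matrix with these vectors as rows and row reduce.
R2 ← R2 − (3/2)·R1: [0, 21/2, 3, -3/2, -13/2]
R3 ← R3 − (1/2)·R1: [0, 19/2, 13, -21/2, -3/2]
R4 ← R4 + (7/2)·R1: [0, -65/2, 25, -5/2, 29/2]
R3 ← R3 − (19/21)·R2: [0, 0, 72/7, -64/7, 92/21]
R4 ← R4 + (65/21)·R2: [0, 0, 240/7, -50/7, -118/21]
R5 ← R5 + (2/3)·R2: [0, 0, 24, -8, -4/3]
R4 ← R4 − (10/3)·R3: [0, 0, 0, 70/3, -182/9]
R5 ← R5 − (7/3)·R3: [0, 0, 0, 40/3, -104/9]
R5 ← R5 − (4/7)·R4: [0, 0, 0, 0, 0]
4 nonzero rows, so the 5 vectors span a space of dimension 4.
Since 4 < 5, the vectors are linearly dependent.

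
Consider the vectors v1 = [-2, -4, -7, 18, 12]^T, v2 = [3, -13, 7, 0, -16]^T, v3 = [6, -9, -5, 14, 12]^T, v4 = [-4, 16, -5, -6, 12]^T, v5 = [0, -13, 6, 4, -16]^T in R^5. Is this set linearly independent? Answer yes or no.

Form the matrix with these vectors as rows and row reduce.
R2 ← R2 + (3/2)·R1: [0, -19, -7/2, 27, 2]
R3 ← R3 + (3)·R1: [0, -21, -26, 68, 48]
R4 ← R4 − (2)·R1: [0, 24, 9, -42, -12]
R3 ← R3 − (21/19)·R2: [0, 0, -841/38, 725/19, 870/19]
R4 ← R4 + (24/19)·R2: [0, 0, 87/19, -150/19, -180/19]
R5 ← R5 − (13/19)·R2: [0, 0, 319/38, -275/19, -330/19]
R4 ← R4 + (6/29)·R3: [0, 0, 0, 0, 0]
R5 ← R5 + (11/29)·R3: [0, 0, 0, 0, 0]
3 nonzero rows, so the 5 vectors span a space of dimension 3.
Since 3 < 5, the vectors are linearly dependent.

no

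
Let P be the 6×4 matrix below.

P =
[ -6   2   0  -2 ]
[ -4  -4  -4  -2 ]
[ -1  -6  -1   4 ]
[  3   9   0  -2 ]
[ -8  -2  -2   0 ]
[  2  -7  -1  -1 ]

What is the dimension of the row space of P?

4

Row reduce to echelon form.
R2 ← R2 − (2/3)·R1: [0, -16/3, -4, -2/3]
R3 ← R3 − (1/6)·R1: [0, -19/3, -1, 13/3]
R4 ← R4 + (1/2)·R1: [0, 10, 0, -3]
R5 ← R5 − (4/3)·R1: [0, -14/3, -2, 8/3]
R6 ← R6 + (1/3)·R1: [0, -19/3, -1, -5/3]
R3 ← R3 − (19/16)·R2: [0, 0, 15/4, 41/8]
R4 ← R4 + (15/8)·R2: [0, 0, -15/2, -17/4]
R5 ← R5 − (7/8)·R2: [0, 0, 3/2, 13/4]
R6 ← R6 − (19/16)·R2: [0, 0, 15/4, -7/8]
R4 ← R4 + (2)·R3: [0, 0, 0, 6]
R5 ← R5 − (2/5)·R3: [0, 0, 0, 6/5]
R6 ← R6 − R3: [0, 0, 0, -6]
R5 ← R5 − (1/5)·R4: [0, 0, 0, 0]
R6 ← R6 + R4: [0, 0, 0, 0]
Echelon form has 4 nonzero rows, so rank(P) = 4.
The row space has dimension equal to the rank: 4.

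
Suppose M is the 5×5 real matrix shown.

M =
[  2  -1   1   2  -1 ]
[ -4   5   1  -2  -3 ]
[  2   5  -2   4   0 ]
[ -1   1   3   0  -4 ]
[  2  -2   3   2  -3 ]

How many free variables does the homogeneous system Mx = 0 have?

2

Row reduce to echelon form.
R2 ← R2 + (2)·R1: [0, 3, 3, 2, -5]
R3 ← R3 − R1: [0, 6, -3, 2, 1]
R4 ← R4 + (1/2)·R1: [0, 1/2, 7/2, 1, -9/2]
R5 ← R5 − R1: [0, -1, 2, 0, -2]
R3 ← R3 − (2)·R2: [0, 0, -9, -2, 11]
R4 ← R4 − (1/6)·R2: [0, 0, 3, 2/3, -11/3]
R5 ← R5 + (1/3)·R2: [0, 0, 3, 2/3, -11/3]
R4 ← R4 + (1/3)·R3: [0, 0, 0, 0, 0]
R5 ← R5 + (1/3)·R3: [0, 0, 0, 0, 0]
3 nonzero rows, so rank(M) = 3.
M has 5 columns; by rank–nullity, nullity = 5 − 3 = 2.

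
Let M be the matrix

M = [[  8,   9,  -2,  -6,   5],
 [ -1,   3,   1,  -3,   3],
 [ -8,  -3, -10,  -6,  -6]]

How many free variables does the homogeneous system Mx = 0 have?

Row reduce to echelon form.
R2 ← R2 + (1/8)·R1: [0, 33/8, 3/4, -15/4, 29/8]
R3 ← R3 + R1: [0, 6, -12, -12, -1]
R3 ← R3 − (16/11)·R2: [0, 0, -144/11, -72/11, -69/11]
3 nonzero rows, so rank(M) = 3.
M has 5 columns; by rank–nullity, nullity = 5 − 3 = 2.

2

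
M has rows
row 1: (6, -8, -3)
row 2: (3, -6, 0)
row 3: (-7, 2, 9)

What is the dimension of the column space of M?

Row reduce to echelon form.
R2 ← R2 − (1/2)·R1: [0, -2, 3/2]
R3 ← R3 + (7/6)·R1: [0, -22/3, 11/2]
R3 ← R3 − (11/3)·R2: [0, 0, 0]
Echelon form has 2 nonzero rows, so rank(M) = 2.
The column space has dimension equal to the rank: 2.

2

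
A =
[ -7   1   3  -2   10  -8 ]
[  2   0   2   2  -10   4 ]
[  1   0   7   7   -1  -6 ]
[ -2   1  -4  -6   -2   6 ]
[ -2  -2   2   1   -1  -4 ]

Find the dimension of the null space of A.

2

Row reduce to echelon form.
R2 ← R2 + (2/7)·R1: [0, 2/7, 20/7, 10/7, -50/7, 12/7]
R3 ← R3 + (1/7)·R1: [0, 1/7, 52/7, 47/7, 3/7, -50/7]
R4 ← R4 − (2/7)·R1: [0, 5/7, -34/7, -38/7, -34/7, 58/7]
R5 ← R5 − (2/7)·R1: [0, -16/7, 8/7, 11/7, -27/7, -12/7]
R3 ← R3 − (1/2)·R2: [0, 0, 6, 6, 4, -8]
R4 ← R4 − (5/2)·R2: [0, 0, -12, -9, 13, 4]
R5 ← R5 + (8)·R2: [0, 0, 24, 13, -61, 12]
R4 ← R4 + (2)·R3: [0, 0, 0, 3, 21, -12]
R5 ← R5 − (4)·R3: [0, 0, 0, -11, -77, 44]
R5 ← R5 + (11/3)·R4: [0, 0, 0, 0, 0, 0]
4 nonzero rows, so rank(A) = 4.
A has 6 columns; by rank–nullity, nullity = 6 − 4 = 2.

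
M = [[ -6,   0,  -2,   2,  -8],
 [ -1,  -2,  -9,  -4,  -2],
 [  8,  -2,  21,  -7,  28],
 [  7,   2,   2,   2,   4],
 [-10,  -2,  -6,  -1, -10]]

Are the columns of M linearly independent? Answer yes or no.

no

Row reduce M to echelon form.
R2 ← R2 − (1/6)·R1: [0, -2, -26/3, -13/3, -2/3]
R3 ← R3 + (4/3)·R1: [0, -2, 55/3, -13/3, 52/3]
R4 ← R4 + (7/6)·R1: [0, 2, -1/3, 13/3, -16/3]
R5 ← R5 − (5/3)·R1: [0, -2, -8/3, -13/3, 10/3]
R3 ← R3 − R2: [0, 0, 27, 0, 18]
R4 ← R4 + R2: [0, 0, -9, 0, -6]
R5 ← R5 − R2: [0, 0, 6, 0, 4]
R4 ← R4 + (1/3)·R3: [0, 0, 0, 0, 0]
R5 ← R5 − (2/9)·R3: [0, 0, 0, 0, 0]
3 pivots among 5 columns.
Only 3 < 5 pivot columns, so the columns are linearly dependent.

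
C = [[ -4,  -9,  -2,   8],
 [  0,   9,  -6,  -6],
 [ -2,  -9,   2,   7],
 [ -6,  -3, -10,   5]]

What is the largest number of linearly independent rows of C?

Row reduce to echelon form.
R3 ← R3 − (1/2)·R1: [0, -9/2, 3, 3]
R4 ← R4 − (3/2)·R1: [0, 21/2, -7, -7]
R3 ← R3 + (1/2)·R2: [0, 0, 0, 0]
R4 ← R4 − (7/6)·R2: [0, 0, 0, 0]
Echelon form has 2 nonzero rows, so rank(C) = 2.
The rank gives the maximum number of linearly independent rows: 2.

2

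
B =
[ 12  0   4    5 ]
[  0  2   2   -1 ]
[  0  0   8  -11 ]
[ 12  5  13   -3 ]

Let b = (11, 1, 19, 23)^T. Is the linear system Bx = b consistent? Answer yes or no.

yes

Row reduce the augmented matrix [B | b].
R4 ← R4 − R1: [0, 5, 9, -8, 12]
R4 ← R4 − (5/2)·R2: [0, 0, 4, -11/2, 19/2]
R4 ← R4 − (1/2)·R3: [0, 0, 0, 0, 0]
The echelon form has 3 nonzero rows, and every pivot lies in the first 4 columns, so rank(B) = rank([B|b]) = 3.
The system is consistent.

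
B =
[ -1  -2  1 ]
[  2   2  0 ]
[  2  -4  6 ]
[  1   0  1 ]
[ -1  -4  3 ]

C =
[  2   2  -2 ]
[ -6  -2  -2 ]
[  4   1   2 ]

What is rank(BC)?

First compute BC:
[[ 14,   3,   8],
 [ -8,   0,  -8],
 [ 52,  18,  16],
 [  6,   3,   0],
 [ 34,   9,  16]]
Now row reduce the product.
R2 ← R2 + (4/7)·R1: [0, 12/7, -24/7]
R3 ← R3 − (26/7)·R1: [0, 48/7, -96/7]
R4 ← R4 − (3/7)·R1: [0, 12/7, -24/7]
R5 ← R5 − (17/7)·R1: [0, 12/7, -24/7]
R3 ← R3 − (4)·R2: [0, 0, 0]
R4 ← R4 − R2: [0, 0, 0]
R5 ← R5 − R2: [0, 0, 0]
2 nonzero rows, so rank(BC) = 2.

2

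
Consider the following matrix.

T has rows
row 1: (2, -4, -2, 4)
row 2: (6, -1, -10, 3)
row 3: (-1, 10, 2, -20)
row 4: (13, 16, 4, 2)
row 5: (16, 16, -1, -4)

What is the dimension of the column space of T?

Row reduce to echelon form.
R2 ← R2 − (3)·R1: [0, 11, -4, -9]
R3 ← R3 + (1/2)·R1: [0, 8, 1, -18]
R4 ← R4 − (13/2)·R1: [0, 42, 17, -24]
R5 ← R5 − (8)·R1: [0, 48, 15, -36]
R3 ← R3 − (8/11)·R2: [0, 0, 43/11, -126/11]
R4 ← R4 − (42/11)·R2: [0, 0, 355/11, 114/11]
R5 ← R5 − (48/11)·R2: [0, 0, 357/11, 36/11]
R4 ← R4 − (355/43)·R3: [0, 0, 0, 4512/43]
R5 ← R5 − (357/43)·R3: [0, 0, 0, 4230/43]
R5 ← R5 − (15/16)·R4: [0, 0, 0, 0]
Echelon form has 4 nonzero rows, so rank(T) = 4.
The column space has dimension equal to the rank: 4.

4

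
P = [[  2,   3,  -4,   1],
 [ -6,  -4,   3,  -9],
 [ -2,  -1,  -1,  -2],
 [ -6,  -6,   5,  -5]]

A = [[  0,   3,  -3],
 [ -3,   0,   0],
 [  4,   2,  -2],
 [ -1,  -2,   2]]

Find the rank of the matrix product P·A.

2

First compute PA:
[[-26,  -4,   4],
 [ 33,   6,  -6],
 [  1,  -4,   4],
 [ 43,   2,  -2]]
Now row reduce the product.
R2 ← R2 + (33/26)·R1: [0, 12/13, -12/13]
R3 ← R3 + (1/26)·R1: [0, -54/13, 54/13]
R4 ← R4 + (43/26)·R1: [0, -60/13, 60/13]
R3 ← R3 + (9/2)·R2: [0, 0, 0]
R4 ← R4 + (5)·R2: [0, 0, 0]
2 nonzero rows, so rank(PA) = 2.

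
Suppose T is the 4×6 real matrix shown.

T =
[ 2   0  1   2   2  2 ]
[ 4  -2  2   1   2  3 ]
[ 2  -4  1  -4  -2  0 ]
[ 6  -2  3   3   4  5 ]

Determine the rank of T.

Row reduce to echelon form.
R2 ← R2 − (2)·R1: [0, -2, 0, -3, -2, -1]
R3 ← R3 − R1: [0, -4, 0, -6, -4, -2]
R4 ← R4 − (3)·R1: [0, -2, 0, -3, -2, -1]
R3 ← R3 − (2)·R2: [0, 0, 0, 0, 0, 0]
R4 ← R4 − R2: [0, 0, 0, 0, 0, 0]
Echelon form has 2 nonzero rows, so rank(T) = 2.

2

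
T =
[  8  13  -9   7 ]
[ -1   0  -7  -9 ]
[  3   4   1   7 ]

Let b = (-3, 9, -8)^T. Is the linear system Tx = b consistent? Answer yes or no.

no

Row reduce the augmented matrix [T | b].
R2 ← R2 + (1/8)·R1: [0, 13/8, -65/8, -65/8, 69/8]
R3 ← R3 − (3/8)·R1: [0, -7/8, 35/8, 35/8, -55/8]
R3 ← R3 + (7/13)·R2: [0, 0, 0, 0, -29/13]
The echelon form has 3 nonzero rows; the last pivot sits in the augmented column, so rank(T) = 2 but rank([T|b]) = 3.
Since the ranks differ, the system is inconsistent.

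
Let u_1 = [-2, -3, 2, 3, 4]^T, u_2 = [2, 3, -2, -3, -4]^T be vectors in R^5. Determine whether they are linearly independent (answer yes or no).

no

Form the matrix with these vectors as rows and row reduce.
R2 ← R2 + R1: [0, 0, 0, 0, 0]
1 nonzero row, so the 2 vectors span a space of dimension 1.
Since 1 < 2, the vectors are linearly dependent.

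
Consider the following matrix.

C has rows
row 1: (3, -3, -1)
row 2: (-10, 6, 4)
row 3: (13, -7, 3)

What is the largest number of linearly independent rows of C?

Row reduce to echelon form.
R2 ← R2 + (10/3)·R1: [0, -4, 2/3]
R3 ← R3 − (13/3)·R1: [0, 6, 22/3]
R3 ← R3 + (3/2)·R2: [0, 0, 25/3]
Echelon form has 3 nonzero rows, so rank(C) = 3.
The rank gives the maximum number of linearly independent rows: 3.

3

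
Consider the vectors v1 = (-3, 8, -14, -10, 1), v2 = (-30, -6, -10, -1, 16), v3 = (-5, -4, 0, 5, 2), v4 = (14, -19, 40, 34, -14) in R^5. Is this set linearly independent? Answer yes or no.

yes

Form the matrix with these vectors as rows and row reduce.
R2 ← R2 − (10)·R1: [0, -86, 130, 99, 6]
R3 ← R3 − (5/3)·R1: [0, -52/3, 70/3, 65/3, 1/3]
R4 ← R4 + (14/3)·R1: [0, 55/3, -76/3, -38/3, -28/3]
R3 ← R3 − (26/129)·R2: [0, 0, -370/129, 221/129, -113/129]
R4 ← R4 + (55/258)·R2: [0, 0, 307/129, 2177/258, -1039/129]
R4 ← R4 + (307/370)·R3: [0, 0, 0, 1824/185, -3249/370]
4 nonzero rows, so the 4 vectors span a space of dimension 4.
Since 4 = 4, the vectors are linearly independent.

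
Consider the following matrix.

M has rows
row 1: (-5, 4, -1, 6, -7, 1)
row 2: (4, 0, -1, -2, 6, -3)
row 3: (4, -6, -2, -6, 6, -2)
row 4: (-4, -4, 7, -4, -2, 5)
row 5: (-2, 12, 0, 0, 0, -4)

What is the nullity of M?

1

Row reduce to echelon form.
R2 ← R2 + (4/5)·R1: [0, 16/5, -9/5, 14/5, 2/5, -11/5]
R3 ← R3 + (4/5)·R1: [0, -14/5, -14/5, -6/5, 2/5, -6/5]
R4 ← R4 − (4/5)·R1: [0, -36/5, 39/5, -44/5, 18/5, 21/5]
R5 ← R5 − (2/5)·R1: [0, 52/5, 2/5, -12/5, 14/5, -22/5]
R3 ← R3 + (7/8)·R2: [0, 0, -35/8, 5/4, 3/4, -25/8]
R4 ← R4 + (9/4)·R2: [0, 0, 15/4, -5/2, 9/2, -3/4]
R5 ← R5 − (13/4)·R2: [0, 0, 25/4, -23/2, 3/2, 11/4]
R4 ← R4 + (6/7)·R3: [0, 0, 0, -10/7, 36/7, -24/7]
R5 ← R5 + (10/7)·R3: [0, 0, 0, -68/7, 18/7, -12/7]
R5 ← R5 − (34/5)·R4: [0, 0, 0, 0, -162/5, 108/5]
5 nonzero rows, so rank(M) = 5.
M has 6 columns; by rank–nullity, nullity = 6 − 5 = 1.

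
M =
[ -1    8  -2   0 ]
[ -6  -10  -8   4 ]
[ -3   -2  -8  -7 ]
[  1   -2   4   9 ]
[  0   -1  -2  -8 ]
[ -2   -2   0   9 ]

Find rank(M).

4

Row reduce to echelon form.
R2 ← R2 − (6)·R1: [0, -58, 4, 4]
R3 ← R3 − (3)·R1: [0, -26, -2, -7]
R4 ← R4 + R1: [0, 6, 2, 9]
R6 ← R6 − (2)·R1: [0, -18, 4, 9]
R3 ← R3 − (13/29)·R2: [0, 0, -110/29, -255/29]
R4 ← R4 + (3/29)·R2: [0, 0, 70/29, 273/29]
R5 ← R5 − (1/58)·R2: [0, 0, -60/29, -234/29]
R6 ← R6 − (9/29)·R2: [0, 0, 80/29, 225/29]
R4 ← R4 + (7/11)·R3: [0, 0, 0, 42/11]
R5 ← R5 − (6/11)·R3: [0, 0, 0, -36/11]
R6 ← R6 + (8/11)·R3: [0, 0, 0, 15/11]
R5 ← R5 + (6/7)·R4: [0, 0, 0, 0]
R6 ← R6 − (5/14)·R4: [0, 0, 0, 0]
Echelon form has 4 nonzero rows, so rank(M) = 4.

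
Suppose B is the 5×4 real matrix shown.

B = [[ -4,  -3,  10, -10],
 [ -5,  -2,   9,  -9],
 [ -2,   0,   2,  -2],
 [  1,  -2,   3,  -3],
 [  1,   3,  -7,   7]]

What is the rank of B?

Row reduce to echelon form.
R2 ← R2 − (5/4)·R1: [0, 7/4, -7/2, 7/2]
R3 ← R3 − (1/2)·R1: [0, 3/2, -3, 3]
R4 ← R4 + (1/4)·R1: [0, -11/4, 11/2, -11/2]
R5 ← R5 + (1/4)·R1: [0, 9/4, -9/2, 9/2]
R3 ← R3 − (6/7)·R2: [0, 0, 0, 0]
R4 ← R4 + (11/7)·R2: [0, 0, 0, 0]
R5 ← R5 − (9/7)·R2: [0, 0, 0, 0]
Echelon form has 2 nonzero rows, so rank(B) = 2.

2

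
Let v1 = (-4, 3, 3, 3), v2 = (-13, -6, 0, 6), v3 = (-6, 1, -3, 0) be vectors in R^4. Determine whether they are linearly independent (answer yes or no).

Form the matrix with these vectors as rows and row reduce.
R2 ← R2 − (13/4)·R1: [0, -63/4, -39/4, -15/4]
R3 ← R3 − (3/2)·R1: [0, -7/2, -15/2, -9/2]
R3 ← R3 − (2/9)·R2: [0, 0, -16/3, -11/3]
3 nonzero rows, so the 3 vectors span a space of dimension 3.
Since 3 = 3, the vectors are linearly independent.

yes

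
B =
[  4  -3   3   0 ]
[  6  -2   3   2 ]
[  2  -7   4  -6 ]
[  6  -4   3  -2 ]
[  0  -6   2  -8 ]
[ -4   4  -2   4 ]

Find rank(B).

3

Row reduce to echelon form.
R2 ← R2 − (3/2)·R1: [0, 5/2, -3/2, 2]
R3 ← R3 − (1/2)·R1: [0, -11/2, 5/2, -6]
R4 ← R4 − (3/2)·R1: [0, 1/2, -3/2, -2]
R6 ← R6 + R1: [0, 1, 1, 4]
R3 ← R3 + (11/5)·R2: [0, 0, -4/5, -8/5]
R4 ← R4 − (1/5)·R2: [0, 0, -6/5, -12/5]
R5 ← R5 + (12/5)·R2: [0, 0, -8/5, -16/5]
R6 ← R6 − (2/5)·R2: [0, 0, 8/5, 16/5]
R4 ← R4 − (3/2)·R3: [0, 0, 0, 0]
R5 ← R5 − (2)·R3: [0, 0, 0, 0]
R6 ← R6 + (2)·R3: [0, 0, 0, 0]
Echelon form has 3 nonzero rows, so rank(B) = 3.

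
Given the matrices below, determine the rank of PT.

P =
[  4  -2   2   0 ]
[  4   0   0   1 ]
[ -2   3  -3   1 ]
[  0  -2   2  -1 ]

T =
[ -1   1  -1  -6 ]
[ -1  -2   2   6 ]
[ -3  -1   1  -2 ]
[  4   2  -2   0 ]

2

First compute PT:
[[ -8,   6,  -6, -40],
 [  0,   6,  -6, -24],
 [ 12,  -3,   3,  36],
 [ -8,   0,   0, -16]]
Now row reduce the product.
R3 ← R3 + (3/2)·R1: [0, 6, -6, -24]
R4 ← R4 − R1: [0, -6, 6, 24]
R3 ← R3 − R2: [0, 0, 0, 0]
R4 ← R4 + R2: [0, 0, 0, 0]
2 nonzero rows, so rank(PT) = 2.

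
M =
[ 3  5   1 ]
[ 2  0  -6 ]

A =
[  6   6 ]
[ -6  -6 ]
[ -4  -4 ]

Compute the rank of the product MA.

1

First compute MA:
[[-16, -16],
 [ 36,  36]]
Now row reduce the product.
R2 ← R2 + (9/4)·R1: [0, 0]
1 nonzero row, so rank(MA) = 1.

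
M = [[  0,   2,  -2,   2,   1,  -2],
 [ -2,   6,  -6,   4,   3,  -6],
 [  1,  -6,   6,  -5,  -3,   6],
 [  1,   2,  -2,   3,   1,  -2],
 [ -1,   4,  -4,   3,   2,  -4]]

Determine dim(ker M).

Row reduce to echelon form.
Swap R1 ↔ R2
R3 ← R3 + (1/2)·R1: [0, -3, 3, -3, -3/2, 3]
R4 ← R4 + (1/2)·R1: [0, 5, -5, 5, 5/2, -5]
R5 ← R5 − (1/2)·R1: [0, 1, -1, 1, 1/2, -1]
R3 ← R3 + (3/2)·R2: [0, 0, 0, 0, 0, 0]
R4 ← R4 − (5/2)·R2: [0, 0, 0, 0, 0, 0]
R5 ← R5 − (1/2)·R2: [0, 0, 0, 0, 0, 0]
2 nonzero rows, so rank(M) = 2.
M has 6 columns; by rank–nullity, nullity = 6 − 2 = 4.

4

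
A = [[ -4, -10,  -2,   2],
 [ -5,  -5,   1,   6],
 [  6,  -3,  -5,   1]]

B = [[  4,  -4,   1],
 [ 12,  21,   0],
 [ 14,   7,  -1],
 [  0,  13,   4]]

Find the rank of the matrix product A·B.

3

First compute AB:
[[-164, -182,   6],
 [-66,   0,  18],
 [-82, -109,  15]]
Now row reduce the product.
R2 ← R2 − (33/82)·R1: [0, 3003/41, 639/41]
R3 ← R3 − (1/2)·R1: [0, -18, 12]
R3 ← R3 + (246/1001)·R2: [0, 0, 15846/1001]
3 nonzero rows, so rank(AB) = 3.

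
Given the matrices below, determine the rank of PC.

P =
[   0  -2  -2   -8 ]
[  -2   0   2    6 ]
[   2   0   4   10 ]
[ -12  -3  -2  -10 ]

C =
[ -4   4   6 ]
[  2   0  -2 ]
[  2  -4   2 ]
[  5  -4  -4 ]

3

First compute PC:
[[-48,  40,  32],
 [ 42, -40, -32],
 [ 50, -48, -20],
 [-12,   0, -30]]
Now row reduce the product.
R2 ← R2 + (7/8)·R1: [0, -5, -4]
R3 ← R3 + (25/24)·R1: [0, -19/3, 40/3]
R4 ← R4 − (1/4)·R1: [0, -10, -38]
R3 ← R3 − (19/15)·R2: [0, 0, 92/5]
R4 ← R4 − (2)·R2: [0, 0, -30]
R4 ← R4 + (75/46)·R3: [0, 0, 0]
3 nonzero rows, so rank(PC) = 3.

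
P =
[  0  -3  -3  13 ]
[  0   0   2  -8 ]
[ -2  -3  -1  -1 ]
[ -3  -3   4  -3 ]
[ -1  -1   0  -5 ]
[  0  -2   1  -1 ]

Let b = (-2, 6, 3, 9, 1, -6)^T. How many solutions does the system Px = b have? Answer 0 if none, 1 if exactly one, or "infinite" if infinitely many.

0

Row reduce the augmented matrix [P | b].
Swap R1 ↔ R3
R4 ← R4 − (3/2)·R1: [0, 3/2, 11/2, -3/2, 9/2]
R5 ← R5 − (1/2)·R1: [0, 1/2, 1/2, -9/2, -1/2]
Swap R2 ↔ R3
R4 ← R4 + (1/2)·R2: [0, 0, 4, 5, 7/2]
R5 ← R5 + (1/6)·R2: [0, 0, 0, -7/3, -5/6]
R6 ← R6 − (2/3)·R2: [0, 0, 3, -29/3, -14/3]
R4 ← R4 − (2)·R3: [0, 0, 0, 21, -17/2]
R6 ← R6 − (3/2)·R3: [0, 0, 0, 7/3, -41/3]
R5 ← R5 + (1/9)·R4: [0, 0, 0, 0, -16/9]
R6 ← R6 − (1/9)·R4: [0, 0, 0, 0, -229/18]
R6 ← R6 − (229/32)·R5: [0, 0, 0, 0, 0]
The echelon form has 5 nonzero rows; the last pivot sits in the augmented column, so rank(P) = 4 but rank([P|b]) = 5.
Since the ranks differ, the system is inconsistent.
It has no solutions.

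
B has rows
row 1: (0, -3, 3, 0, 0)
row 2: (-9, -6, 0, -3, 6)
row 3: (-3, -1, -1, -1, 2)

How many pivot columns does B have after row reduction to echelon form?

2

Row reduce to echelon form.
Swap R1 ↔ R2
R3 ← R3 − (1/3)·R1: [0, 1, -1, 0, 0]
R3 ← R3 + (1/3)·R2: [0, 0, 0, 0, 0]
Echelon form has 2 nonzero rows, so rank(B) = 2.
Each nonzero row contributes one pivot column: 2 pivot columns.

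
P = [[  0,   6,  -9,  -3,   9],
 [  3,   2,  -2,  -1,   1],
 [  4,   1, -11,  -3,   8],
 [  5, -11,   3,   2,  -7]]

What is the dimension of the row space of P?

Row reduce to echelon form.
Swap R1 ↔ R2
R3 ← R3 − (4/3)·R1: [0, -5/3, -25/3, -5/3, 20/3]
R4 ← R4 − (5/3)·R1: [0, -43/3, 19/3, 11/3, -26/3]
R3 ← R3 + (5/18)·R2: [0, 0, -65/6, -5/2, 55/6]
R4 ← R4 + (43/18)·R2: [0, 0, -91/6, -7/2, 77/6]
R4 ← R4 − (7/5)·R3: [0, 0, 0, 0, 0]
Echelon form has 3 nonzero rows, so rank(P) = 3.
The row space has dimension equal to the rank: 3.

3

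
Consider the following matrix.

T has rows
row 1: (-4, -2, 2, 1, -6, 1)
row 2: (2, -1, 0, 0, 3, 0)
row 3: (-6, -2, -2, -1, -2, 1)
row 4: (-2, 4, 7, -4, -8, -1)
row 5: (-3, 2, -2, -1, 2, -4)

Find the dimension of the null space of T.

Row reduce to echelon form.
R2 ← R2 + (1/2)·R1: [0, -2, 1, 1/2, 0, 1/2]
R3 ← R3 − (3/2)·R1: [0, 1, -5, -5/2, 7, -1/2]
R4 ← R4 − (1/2)·R1: [0, 5, 6, -9/2, -5, -3/2]
R5 ← R5 − (3/4)·R1: [0, 7/2, -7/2, -7/4, 13/2, -19/4]
R3 ← R3 + (1/2)·R2: [0, 0, -9/2, -9/4, 7, -1/4]
R4 ← R4 + (5/2)·R2: [0, 0, 17/2, -13/4, -5, -1/4]
R5 ← R5 + (7/4)·R2: [0, 0, -7/4, -7/8, 13/2, -31/8]
R4 ← R4 + (17/9)·R3: [0, 0, 0, -15/2, 74/9, -13/18]
R5 ← R5 − (7/18)·R3: [0, 0, 0, 0, 34/9, -34/9]
5 nonzero rows, so rank(T) = 5.
T has 6 columns; by rank–nullity, nullity = 6 − 5 = 1.

1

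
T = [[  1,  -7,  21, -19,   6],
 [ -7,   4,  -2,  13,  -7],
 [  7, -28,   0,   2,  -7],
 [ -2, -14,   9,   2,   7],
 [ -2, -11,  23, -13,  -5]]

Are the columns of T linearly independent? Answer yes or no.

no

Row reduce T to echelon form.
R2 ← R2 + (7)·R1: [0, -45, 145, -120, 35]
R3 ← R3 − (7)·R1: [0, 21, -147, 135, -49]
R4 ← R4 + (2)·R1: [0, -28, 51, -36, 19]
R5 ← R5 + (2)·R1: [0, -25, 65, -51, 7]
R3 ← R3 + (7/15)·R2: [0, 0, -238/3, 79, -98/3]
R4 ← R4 − (28/45)·R2: [0, 0, -353/9, 116/3, -25/9]
R5 ← R5 − (5/9)·R2: [0, 0, -140/9, 47/3, -112/9]
R4 ← R4 − (353/714)·R3: [0, 0, 0, -93/238, 682/51]
R5 ← R5 − (10/51)·R3: [0, 0, 0, 3/17, -308/51]
R5 ← R5 + (14/31)·R4: [0, 0, 0, 0, 0]
4 pivots among 5 columns.
Only 4 < 5 pivot columns, so the columns are linearly dependent.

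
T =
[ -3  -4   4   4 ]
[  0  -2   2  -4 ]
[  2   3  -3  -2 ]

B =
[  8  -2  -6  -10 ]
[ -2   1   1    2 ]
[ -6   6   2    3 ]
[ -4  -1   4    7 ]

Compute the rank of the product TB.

2

First compute TB:
[[-56,  22,  38,  62],
 [  8,  14, -14, -26],
 [ 36, -17, -23, -37]]
Now row reduce the product.
R2 ← R2 + (1/7)·R1: [0, 120/7, -60/7, -120/7]
R3 ← R3 + (9/14)·R1: [0, -20/7, 10/7, 20/7]
R3 ← R3 + (1/6)·R2: [0, 0, 0, 0]
2 nonzero rows, so rank(TB) = 2.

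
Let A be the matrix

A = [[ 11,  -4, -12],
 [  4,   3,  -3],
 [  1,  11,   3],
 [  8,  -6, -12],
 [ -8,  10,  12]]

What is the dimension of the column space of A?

Row reduce to echelon form.
R2 ← R2 − (4/11)·R1: [0, 49/11, 15/11]
R3 ← R3 − (1/11)·R1: [0, 125/11, 45/11]
R4 ← R4 − (8/11)·R1: [0, -34/11, -36/11]
R5 ← R5 + (8/11)·R1: [0, 78/11, 36/11]
R3 ← R3 − (125/49)·R2: [0, 0, 30/49]
R4 ← R4 + (34/49)·R2: [0, 0, -114/49]
R5 ← R5 − (78/49)·R2: [0, 0, 54/49]
R4 ← R4 + (19/5)·R3: [0, 0, 0]
R5 ← R5 − (9/5)·R3: [0, 0, 0]
Echelon form has 3 nonzero rows, so rank(A) = 3.
The column space has dimension equal to the rank: 3.

3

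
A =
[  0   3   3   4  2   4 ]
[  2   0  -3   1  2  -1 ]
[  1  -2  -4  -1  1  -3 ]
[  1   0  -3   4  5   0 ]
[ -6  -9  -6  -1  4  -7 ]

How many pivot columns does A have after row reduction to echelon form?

3

Row reduce to echelon form.
Swap R1 ↔ R2
R3 ← R3 − (1/2)·R1: [0, -2, -5/2, -3/2, 0, -5/2]
R4 ← R4 − (1/2)·R1: [0, 0, -3/2, 7/2, 4, 1/2]
R5 ← R5 + (3)·R1: [0, -9, -15, 2, 10, -10]
R3 ← R3 + (2/3)·R2: [0, 0, -1/2, 7/6, 4/3, 1/6]
R5 ← R5 + (3)·R2: [0, 0, -6, 14, 16, 2]
R4 ← R4 − (3)·R3: [0, 0, 0, 0, 0, 0]
R5 ← R5 − (12)·R3: [0, 0, 0, 0, 0, 0]
Echelon form has 3 nonzero rows, so rank(A) = 3.
Each nonzero row contributes one pivot column: 3 pivot columns.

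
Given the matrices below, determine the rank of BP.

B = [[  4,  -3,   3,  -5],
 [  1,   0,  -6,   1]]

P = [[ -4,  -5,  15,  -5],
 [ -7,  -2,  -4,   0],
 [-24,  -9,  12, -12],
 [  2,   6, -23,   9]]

First compute BP:
[[-77, -71, 223, -101],
 [142,  55, -80,  76]]
Now row reduce the product.
R2 ← R2 + (142/77)·R1: [0, -5847/77, 25506/77, -8490/77]
2 nonzero rows, so rank(BP) = 2.

2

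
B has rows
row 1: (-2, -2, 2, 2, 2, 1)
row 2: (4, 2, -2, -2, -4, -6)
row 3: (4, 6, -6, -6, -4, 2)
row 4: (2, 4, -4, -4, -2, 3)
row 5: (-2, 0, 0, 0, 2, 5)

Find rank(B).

Row reduce to echelon form.
R2 ← R2 + (2)·R1: [0, -2, 2, 2, 0, -4]
R3 ← R3 + (2)·R1: [0, 2, -2, -2, 0, 4]
R4 ← R4 + R1: [0, 2, -2, -2, 0, 4]
R5 ← R5 − R1: [0, 2, -2, -2, 0, 4]
R3 ← R3 + R2: [0, 0, 0, 0, 0, 0]
R4 ← R4 + R2: [0, 0, 0, 0, 0, 0]
R5 ← R5 + R2: [0, 0, 0, 0, 0, 0]
Echelon form has 2 nonzero rows, so rank(B) = 2.

2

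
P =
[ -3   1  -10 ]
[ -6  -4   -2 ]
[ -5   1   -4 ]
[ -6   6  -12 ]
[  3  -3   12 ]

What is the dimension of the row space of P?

3

Row reduce to echelon form.
R2 ← R2 − (2)·R1: [0, -6, 18]
R3 ← R3 − (5/3)·R1: [0, -2/3, 38/3]
R4 ← R4 − (2)·R1: [0, 4, 8]
R5 ← R5 + R1: [0, -2, 2]
R3 ← R3 − (1/9)·R2: [0, 0, 32/3]
R4 ← R4 + (2/3)·R2: [0, 0, 20]
R5 ← R5 − (1/3)·R2: [0, 0, -4]
R4 ← R4 − (15/8)·R3: [0, 0, 0]
R5 ← R5 + (3/8)·R3: [0, 0, 0]
Echelon form has 3 nonzero rows, so rank(P) = 3.
The row space has dimension equal to the rank: 3.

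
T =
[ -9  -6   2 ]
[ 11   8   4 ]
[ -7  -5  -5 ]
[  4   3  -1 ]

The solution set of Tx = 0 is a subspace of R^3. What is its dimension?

Row reduce to echelon form.
R2 ← R2 + (11/9)·R1: [0, 2/3, 58/9]
R3 ← R3 − (7/9)·R1: [0, -1/3, -59/9]
R4 ← R4 + (4/9)·R1: [0, 1/3, -1/9]
R3 ← R3 + (1/2)·R2: [0, 0, -10/3]
R4 ← R4 − (1/2)·R2: [0, 0, -10/3]
R4 ← R4 − R3: [0, 0, 0]
3 nonzero rows, so rank(T) = 3.
T has 3 columns; by rank–nullity, nullity = 3 − 3 = 0.

0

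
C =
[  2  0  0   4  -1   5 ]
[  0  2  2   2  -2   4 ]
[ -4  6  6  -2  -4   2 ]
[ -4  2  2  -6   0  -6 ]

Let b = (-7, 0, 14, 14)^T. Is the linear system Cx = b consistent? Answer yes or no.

Row reduce the augmented matrix [C | b].
R3 ← R3 + (2)·R1: [0, 6, 6, 6, -6, 12, 0]
R4 ← R4 + (2)·R1: [0, 2, 2, 2, -2, 4, 0]
R3 ← R3 − (3)·R2: [0, 0, 0, 0, 0, 0, 0]
R4 ← R4 − R2: [0, 0, 0, 0, 0, 0, 0]
The echelon form has 2 nonzero rows, and every pivot lies in the first 6 columns, so rank(C) = rank([C|b]) = 2.
The system is consistent.

yes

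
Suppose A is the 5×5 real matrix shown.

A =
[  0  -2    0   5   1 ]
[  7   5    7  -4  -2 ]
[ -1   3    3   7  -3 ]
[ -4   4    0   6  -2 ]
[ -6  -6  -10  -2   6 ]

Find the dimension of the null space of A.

1

Row reduce to echelon form.
Swap R1 ↔ R2
R3 ← R3 + (1/7)·R1: [0, 26/7, 4, 45/7, -23/7]
R4 ← R4 + (4/7)·R1: [0, 48/7, 4, 26/7, -22/7]
R5 ← R5 + (6/7)·R1: [0, -12/7, -4, -38/7, 30/7]
R3 ← R3 + (13/7)·R2: [0, 0, 4, 110/7, -10/7]
R4 ← R4 + (24/7)·R2: [0, 0, 4, 146/7, 2/7]
R5 ← R5 − (6/7)·R2: [0, 0, -4, -68/7, 24/7]
R4 ← R4 − R3: [0, 0, 0, 36/7, 12/7]
R5 ← R5 + R3: [0, 0, 0, 6, 2]
R5 ← R5 − (7/6)·R4: [0, 0, 0, 0, 0]
4 nonzero rows, so rank(A) = 4.
A has 5 columns; by rank–nullity, nullity = 5 − 4 = 1.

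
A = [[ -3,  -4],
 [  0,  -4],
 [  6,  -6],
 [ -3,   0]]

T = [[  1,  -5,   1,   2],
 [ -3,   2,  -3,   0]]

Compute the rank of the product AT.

First compute AT:
[[  9,   7,   9,  -6],
 [ 12,  -8,  12,   0],
 [ 24, -42,  24,  12],
 [ -3,  15,  -3,  -6]]
Now row reduce the product.
R2 ← R2 − (4/3)·R1: [0, -52/3, 0, 8]
R3 ← R3 − (8/3)·R1: [0, -182/3, 0, 28]
R4 ← R4 + (1/3)·R1: [0, 52/3, 0, -8]
R3 ← R3 − (7/2)·R2: [0, 0, 0, 0]
R4 ← R4 + R2: [0, 0, 0, 0]
2 nonzero rows, so rank(AT) = 2.

2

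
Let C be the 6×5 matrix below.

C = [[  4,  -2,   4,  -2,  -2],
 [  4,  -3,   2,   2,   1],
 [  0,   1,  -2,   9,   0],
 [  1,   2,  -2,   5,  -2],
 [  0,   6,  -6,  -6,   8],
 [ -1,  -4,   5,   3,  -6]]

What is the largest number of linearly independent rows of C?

5

Row reduce to echelon form.
R2 ← R2 − R1: [0, -1, -2, 4, 3]
R4 ← R4 − (1/4)·R1: [0, 5/2, -3, 11/2, -3/2]
R6 ← R6 + (1/4)·R1: [0, -9/2, 6, 5/2, -13/2]
R3 ← R3 + R2: [0, 0, -4, 13, 3]
R4 ← R4 + (5/2)·R2: [0, 0, -8, 31/2, 6]
R5 ← R5 + (6)·R2: [0, 0, -18, 18, 26]
R6 ← R6 − (9/2)·R2: [0, 0, 15, -31/2, -20]
R4 ← R4 − (2)·R3: [0, 0, 0, -21/2, 0]
R5 ← R5 − (9/2)·R3: [0, 0, 0, -81/2, 25/2]
R6 ← R6 + (15/4)·R3: [0, 0, 0, 133/4, -35/4]
R5 ← R5 − (27/7)·R4: [0, 0, 0, 0, 25/2]
R6 ← R6 + (19/6)·R4: [0, 0, 0, 0, -35/4]
R6 ← R6 + (7/10)·R5: [0, 0, 0, 0, 0]
Echelon form has 5 nonzero rows, so rank(C) = 5.
The rank gives the maximum number of linearly independent rows: 5.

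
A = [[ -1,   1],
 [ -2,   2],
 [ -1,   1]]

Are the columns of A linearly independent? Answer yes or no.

no

Row reduce A to echelon form.
R2 ← R2 − (2)·R1: [0, 0]
R3 ← R3 − R1: [0, 0]
1 pivot among 2 columns.
Only 1 < 2 pivot columns, so the columns are linearly dependent.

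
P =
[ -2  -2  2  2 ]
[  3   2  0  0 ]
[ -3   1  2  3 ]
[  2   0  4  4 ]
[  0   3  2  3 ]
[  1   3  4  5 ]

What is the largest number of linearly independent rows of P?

3

Row reduce to echelon form.
R2 ← R2 + (3/2)·R1: [0, -1, 3, 3]
R3 ← R3 − (3/2)·R1: [0, 4, -1, 0]
R4 ← R4 + R1: [0, -2, 6, 6]
R6 ← R6 + (1/2)·R1: [0, 2, 5, 6]
R3 ← R3 + (4)·R2: [0, 0, 11, 12]
R4 ← R4 − (2)·R2: [0, 0, 0, 0]
R5 ← R5 + (3)·R2: [0, 0, 11, 12]
R6 ← R6 + (2)·R2: [0, 0, 11, 12]
R5 ← R5 − R3: [0, 0, 0, 0]
R6 ← R6 − R3: [0, 0, 0, 0]
Echelon form has 3 nonzero rows, so rank(P) = 3.
The rank gives the maximum number of linearly independent rows: 3.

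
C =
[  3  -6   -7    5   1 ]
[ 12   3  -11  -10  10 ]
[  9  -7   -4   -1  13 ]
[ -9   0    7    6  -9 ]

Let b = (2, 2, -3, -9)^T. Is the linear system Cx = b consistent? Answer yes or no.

Row reduce the augmented matrix [C | b].
R2 ← R2 − (4)·R1: [0, 27, 17, -30, 6, -6]
R3 ← R3 − (3)·R1: [0, 11, 17, -16, 10, -9]
R4 ← R4 + (3)·R1: [0, -18, -14, 21, -6, -3]
R3 ← R3 − (11/27)·R2: [0, 0, 272/27, -34/9, 68/9, -59/9]
R4 ← R4 + (2/3)·R2: [0, 0, -8/3, 1, -2, -7]
R4 ← R4 + (9/34)·R3: [0, 0, 0, 0, 0, -297/34]
The echelon form has 4 nonzero rows; the last pivot sits in the augmented column, so rank(C) = 3 but rank([C|b]) = 4.
Since the ranks differ, the system is inconsistent.

no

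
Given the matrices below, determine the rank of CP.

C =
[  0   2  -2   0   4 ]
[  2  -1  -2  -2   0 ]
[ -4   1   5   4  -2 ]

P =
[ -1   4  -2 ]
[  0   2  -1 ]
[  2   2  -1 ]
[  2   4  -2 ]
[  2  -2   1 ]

2

First compute CP:
[[  4,  -8,   4],
 [-10,  -6,   3],
 [ 18,  16,  -8]]
Now row reduce the product.
R2 ← R2 + (5/2)·R1: [0, -26, 13]
R3 ← R3 − (9/2)·R1: [0, 52, -26]
R3 ← R3 + (2)·R2: [0, 0, 0]
2 nonzero rows, so rank(CP) = 2.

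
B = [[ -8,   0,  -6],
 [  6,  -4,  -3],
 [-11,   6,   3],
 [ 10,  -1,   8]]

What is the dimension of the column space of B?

Row reduce to echelon form.
R2 ← R2 + (3/4)·R1: [0, -4, -15/2]
R3 ← R3 − (11/8)·R1: [0, 6, 45/4]
R4 ← R4 + (5/4)·R1: [0, -1, 1/2]
R3 ← R3 + (3/2)·R2: [0, 0, 0]
R4 ← R4 − (1/4)·R2: [0, 0, 19/8]
Swap R3 ↔ R4
Echelon form has 3 nonzero rows, so rank(B) = 3.
The column space has dimension equal to the rank: 3.

3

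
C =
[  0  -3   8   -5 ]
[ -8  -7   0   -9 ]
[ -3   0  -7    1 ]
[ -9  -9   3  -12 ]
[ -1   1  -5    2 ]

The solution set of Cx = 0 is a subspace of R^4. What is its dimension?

2

Row reduce to echelon form.
Swap R1 ↔ R2
R3 ← R3 − (3/8)·R1: [0, 21/8, -7, 35/8]
R4 ← R4 − (9/8)·R1: [0, -9/8, 3, -15/8]
R5 ← R5 − (1/8)·R1: [0, 15/8, -5, 25/8]
R3 ← R3 + (7/8)·R2: [0, 0, 0, 0]
R4 ← R4 − (3/8)·R2: [0, 0, 0, 0]
R5 ← R5 + (5/8)·R2: [0, 0, 0, 0]
2 nonzero rows, so rank(C) = 2.
C has 4 columns; by rank–nullity, nullity = 4 − 2 = 2.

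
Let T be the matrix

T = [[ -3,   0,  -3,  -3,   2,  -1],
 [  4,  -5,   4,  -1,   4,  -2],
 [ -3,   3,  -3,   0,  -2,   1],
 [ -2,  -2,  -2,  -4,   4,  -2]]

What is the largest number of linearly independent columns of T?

Row reduce to echelon form.
R2 ← R2 + (4/3)·R1: [0, -5, 0, -5, 20/3, -10/3]
R3 ← R3 − R1: [0, 3, 0, 3, -4, 2]
R4 ← R4 − (2/3)·R1: [0, -2, 0, -2, 8/3, -4/3]
R3 ← R3 + (3/5)·R2: [0, 0, 0, 0, 0, 0]
R4 ← R4 − (2/5)·R2: [0, 0, 0, 0, 0, 0]
Echelon form has 2 nonzero rows, so rank(T) = 2.
The rank gives the maximum number of linearly independent columns: 2.

2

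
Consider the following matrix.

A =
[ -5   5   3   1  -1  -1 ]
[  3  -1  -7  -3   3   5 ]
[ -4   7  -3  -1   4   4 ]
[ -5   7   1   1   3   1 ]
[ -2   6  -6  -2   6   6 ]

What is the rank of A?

3

Row reduce to echelon form.
R2 ← R2 + (3/5)·R1: [0, 2, -26/5, -12/5, 12/5, 22/5]
R3 ← R3 − (4/5)·R1: [0, 3, -27/5, -9/5, 24/5, 24/5]
R4 ← R4 − R1: [0, 2, -2, 0, 4, 2]
R5 ← R5 − (2/5)·R1: [0, 4, -36/5, -12/5, 32/5, 32/5]
R3 ← R3 − (3/2)·R2: [0, 0, 12/5, 9/5, 6/5, -9/5]
R4 ← R4 − R2: [0, 0, 16/5, 12/5, 8/5, -12/5]
R5 ← R5 − (2)·R2: [0, 0, 16/5, 12/5, 8/5, -12/5]
R4 ← R4 − (4/3)·R3: [0, 0, 0, 0, 0, 0]
R5 ← R5 − (4/3)·R3: [0, 0, 0, 0, 0, 0]
Echelon form has 3 nonzero rows, so rank(A) = 3.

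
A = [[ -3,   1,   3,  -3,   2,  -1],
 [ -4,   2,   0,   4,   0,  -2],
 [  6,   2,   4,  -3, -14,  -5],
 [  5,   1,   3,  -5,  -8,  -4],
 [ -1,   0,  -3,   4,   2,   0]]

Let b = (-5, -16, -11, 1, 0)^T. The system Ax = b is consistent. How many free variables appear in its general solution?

2

Row reduce the augmented matrix [A | b].
R2 ← R2 − (4/3)·R1: [0, 2/3, -4, 8, -8/3, -2/3, -28/3]
R3 ← R3 + (2)·R1: [0, 4, 10, -9, -10, -7, -21]
R4 ← R4 + (5/3)·R1: [0, 8/3, 8, -10, -14/3, -17/3, -22/3]
R5 ← R5 − (1/3)·R1: [0, -1/3, -4, 5, 4/3, 1/3, 5/3]
R3 ← R3 − (6)·R2: [0, 0, 34, -57, 6, -3, 35]
R4 ← R4 − (4)·R2: [0, 0, 24, -42, 6, -3, 30]
R5 ← R5 + (1/2)·R2: [0, 0, -6, 9, 0, 0, -3]
R4 ← R4 − (12/17)·R3: [0, 0, 0, -30/17, 30/17, -15/17, 90/17]
R5 ← R5 + (3/17)·R3: [0, 0, 0, -18/17, 18/17, -9/17, 54/17]
R5 ← R5 − (3/5)·R4: [0, 0, 0, 0, 0, 0, 0]
The echelon form has 4 nonzero rows, and every pivot lies in the first 6 columns, so rank(A) = rank([A|b]) = 4.
The system is consistent.
Free variables = (unknowns) − (rank) = 6 − 4 = 2.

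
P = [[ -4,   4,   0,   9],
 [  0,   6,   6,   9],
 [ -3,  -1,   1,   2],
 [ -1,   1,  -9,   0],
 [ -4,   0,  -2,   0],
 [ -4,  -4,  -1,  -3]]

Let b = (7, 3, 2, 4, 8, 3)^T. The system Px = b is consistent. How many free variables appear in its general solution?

0

Row reduce the augmented matrix [P | b].
R3 ← R3 − (3/4)·R1: [0, -4, 1, -19/4, -13/4]
R4 ← R4 − (1/4)·R1: [0, 0, -9, -9/4, 9/4]
R5 ← R5 − R1: [0, -4, -2, -9, 1]
R6 ← R6 − R1: [0, -8, -1, -12, -4]
R3 ← R3 + (2/3)·R2: [0, 0, 5, 5/4, -5/4]
R5 ← R5 + (2/3)·R2: [0, 0, 2, -3, 3]
R6 ← R6 + (4/3)·R2: [0, 0, 7, 0, 0]
R4 ← R4 + (9/5)·R3: [0, 0, 0, 0, 0]
R5 ← R5 − (2/5)·R3: [0, 0, 0, -7/2, 7/2]
R6 ← R6 − (7/5)·R3: [0, 0, 0, -7/4, 7/4]
Swap R4 ↔ R5
R6 ← R6 − (1/2)·R4: [0, 0, 0, 0, 0]
The echelon form has 4 nonzero rows, and every pivot lies in the first 4 columns, so rank(P) = rank([P|b]) = 4.
The system is consistent.
Free variables = (unknowns) − (rank) = 4 − 4 = 0.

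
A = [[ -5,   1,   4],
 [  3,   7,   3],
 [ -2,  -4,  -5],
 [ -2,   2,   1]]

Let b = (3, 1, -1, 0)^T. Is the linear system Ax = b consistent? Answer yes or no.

Row reduce the augmented matrix [A | b].
R2 ← R2 + (3/5)·R1: [0, 38/5, 27/5, 14/5]
R3 ← R3 − (2/5)·R1: [0, -22/5, -33/5, -11/5]
R4 ← R4 − (2/5)·R1: [0, 8/5, -3/5, -6/5]
R3 ← R3 + (11/19)·R2: [0, 0, -66/19, -11/19]
R4 ← R4 − (4/19)·R2: [0, 0, -33/19, -34/19]
R4 ← R4 − (1/2)·R3: [0, 0, 0, -3/2]
The echelon form has 4 nonzero rows; the last pivot sits in the augmented column, so rank(A) = 3 but rank([A|b]) = 4.
Since the ranks differ, the system is inconsistent.

no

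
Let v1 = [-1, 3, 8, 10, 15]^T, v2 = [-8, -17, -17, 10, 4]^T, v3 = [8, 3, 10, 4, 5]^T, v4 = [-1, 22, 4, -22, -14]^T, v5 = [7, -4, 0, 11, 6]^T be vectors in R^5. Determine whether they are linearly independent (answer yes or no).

yes

Form the matrix with these vectors as rows and row reduce.
R2 ← R2 − (8)·R1: [0, -41, -81, -70, -116]
R3 ← R3 + (8)·R1: [0, 27, 74, 84, 125]
R4 ← R4 − R1: [0, 19, -4, -32, -29]
R5 ← R5 + (7)·R1: [0, 17, 56, 81, 111]
R3 ← R3 + (27/41)·R2: [0, 0, 847/41, 1554/41, 1993/41]
R4 ← R4 + (19/41)·R2: [0, 0, -1703/41, -2642/41, -3393/41]
R5 ← R5 + (17/41)·R2: [0, 0, 919/41, 2131/41, 2579/41]
R4 ← R4 + (1703/847)·R3: [0, 0, 0, 1424/121, 12688/847]
R5 ← R5 − (919/847)·R3: [0, 0, 0, 1313/121, 8606/847]
R5 ← R5 − (1313/1424)·R4: [0, 0, 0, 0, -325/89]
5 nonzero rows, so the 5 vectors span a space of dimension 5.
Since 5 = 5, the vectors are linearly independent.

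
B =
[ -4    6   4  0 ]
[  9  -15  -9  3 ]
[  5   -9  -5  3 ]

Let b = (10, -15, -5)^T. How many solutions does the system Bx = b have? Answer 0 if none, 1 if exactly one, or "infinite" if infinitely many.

infinite

Row reduce the augmented matrix [B | b].
R2 ← R2 + (9/4)·R1: [0, -3/2, 0, 3, 15/2]
R3 ← R3 + (5/4)·R1: [0, -3/2, 0, 3, 15/2]
R3 ← R3 − R2: [0, 0, 0, 0, 0]
The echelon form has 2 nonzero rows, and every pivot lies in the first 4 columns, so rank(B) = rank([B|b]) = 2.
The system is consistent.
rank = 2 < 4 unknowns, so there are infinitely many solutions.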